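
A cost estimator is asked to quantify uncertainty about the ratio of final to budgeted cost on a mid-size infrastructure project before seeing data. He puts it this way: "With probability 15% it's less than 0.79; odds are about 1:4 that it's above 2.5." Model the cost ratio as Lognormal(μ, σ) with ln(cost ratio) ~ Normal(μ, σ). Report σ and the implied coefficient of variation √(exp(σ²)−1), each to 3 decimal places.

σ ≈ 0.613, CV ≈ 0.676

If T ~ Lognormal(μ,σ) then ln T ~ Normal(μ,σ), so the p-quantile of ln T is μ + z_p·σ.
ln(0.79) = -0.2357 and ln(2.5) = 0.9163; z_{0.15} = -1.036, z_{0.8} = 0.8416.
σ = (0.9163 − -0.2357)/(0.8416 − (-1.036)) = 0.613.
μ = -0.2357 − (-1.036)·0.613 = 0.400.
CV = √(exp(σ²)−1) = √(exp(0.3763)−1) = 0.676.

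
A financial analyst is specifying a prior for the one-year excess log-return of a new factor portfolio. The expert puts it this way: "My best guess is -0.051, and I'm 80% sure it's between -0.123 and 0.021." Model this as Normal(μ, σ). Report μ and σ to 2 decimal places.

μ = -0.05, σ = 0.06

A symmetric 80% interval runs μ ± z·σ with z = 1.282.
Half-width = 0.072, so σ = 0.072/1.282 = 0.06.
μ is the stated best guess, -0.05.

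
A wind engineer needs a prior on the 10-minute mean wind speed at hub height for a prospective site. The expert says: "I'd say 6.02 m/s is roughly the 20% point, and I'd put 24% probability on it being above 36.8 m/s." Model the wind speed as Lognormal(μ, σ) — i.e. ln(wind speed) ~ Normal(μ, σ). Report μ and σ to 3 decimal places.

μ ≈ 2.779, σ ≈ 1.170

If T ~ Lognormal(μ,σ) then ln T ~ Normal(μ,σ), so the p-quantile of ln T is μ + z_p·σ.
ln(6.02) = 1.795 and ln(36.8) = 3.605; z_{0.2} = -0.8416, z_{0.76} = 0.7063.
σ = (3.605 − 1.795)/(0.7063 − (-0.8416)) = 1.170.
μ = 1.795 − (-0.8416)·1.170 = 2.779.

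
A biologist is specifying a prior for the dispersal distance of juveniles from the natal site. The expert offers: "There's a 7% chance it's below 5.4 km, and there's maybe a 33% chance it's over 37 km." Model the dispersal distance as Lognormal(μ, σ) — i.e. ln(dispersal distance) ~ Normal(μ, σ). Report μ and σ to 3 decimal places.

If T ~ Lognormal(μ,σ) then ln T ~ Normal(μ,σ), so the p-quantile of ln T is μ + z_p·σ.
ln(5.4) = 1.686 and ln(37) = 3.611; z_{0.07} = -1.476, z_{0.67} = 0.4399.
σ = (3.611 − 1.686)/(0.4399 − (-1.476)) = 1.005.
μ = 1.686 − (-1.476)·1.005 = 3.169.

μ ≈ 3.169, σ ≈ 1.005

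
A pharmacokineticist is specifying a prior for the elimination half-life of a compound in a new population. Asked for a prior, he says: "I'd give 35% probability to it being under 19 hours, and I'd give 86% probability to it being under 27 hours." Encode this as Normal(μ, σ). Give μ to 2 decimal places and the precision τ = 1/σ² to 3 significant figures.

The p-quantile of Normal(μ,σ) is μ + z_p·σ, with z_{0.35} = -0.3853 and z_{0.86} = 1.08.
Eliminate σ: μ = (z₂·x₁ − z₁·x₂)/(z₂ − z₁) = (1.08·19 − (-0.3853)·27)/1.466 = 21.10.
Then σ = (x₂ − x₁)/(z₂ − z₁) = (27 − 19)/1.466 = 5.46.
Precision τ = 1/σ² = 1/5.458² = 0.0336.

μ = 21.10, τ = 0.0336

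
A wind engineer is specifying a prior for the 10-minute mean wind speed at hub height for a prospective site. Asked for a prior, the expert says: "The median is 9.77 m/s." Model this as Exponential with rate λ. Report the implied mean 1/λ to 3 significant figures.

mean ≈ 14.1 m/s

Exponential median = ln 2 / λ, so λ = ln 2 / 9.77 = 0.0709.
Mean = 1/λ = 14.1 m/s.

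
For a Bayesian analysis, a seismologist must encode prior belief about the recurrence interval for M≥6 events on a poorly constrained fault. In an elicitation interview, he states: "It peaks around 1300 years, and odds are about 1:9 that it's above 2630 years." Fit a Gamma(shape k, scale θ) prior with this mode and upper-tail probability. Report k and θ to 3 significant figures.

k ≈ 4.86, θ ≈ 336

Gamma(k,θ) with k>1 has mode (k−1)θ, so θ = 1300/(k−1).
Need P(X < 2630) = 0.9 with θ tied to k this way. Start at k = 2, θ = 1300: P(X<2630) ≈ 0.600.
Too low — raise k to concentrate. Iterating converges to k ≈ 4.86.
Then θ = 1300/(4.86−1) ≈ 336.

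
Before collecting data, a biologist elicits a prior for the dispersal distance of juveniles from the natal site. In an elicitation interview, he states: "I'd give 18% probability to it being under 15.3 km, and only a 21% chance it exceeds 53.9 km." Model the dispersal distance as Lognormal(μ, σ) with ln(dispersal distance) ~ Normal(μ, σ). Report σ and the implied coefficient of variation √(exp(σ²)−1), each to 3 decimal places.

If T ~ Lognormal(μ,σ) then ln T ~ Normal(μ,σ), so the p-quantile of ln T is μ + z_p·σ.
ln(15.3) = 2.728 and ln(53.9) = 3.987; z_{0.18} = -0.9154, z_{0.79} = 0.8064.
σ = (3.987 − 2.728)/(0.8064 − (-0.9154)) = 0.731.
μ = 2.728 − (-0.9154)·0.731 = 3.397.
CV = √(exp(σ²)−1) = √(exp(0.5349)−1) = 0.841.

σ ≈ 0.731, CV ≈ 0.841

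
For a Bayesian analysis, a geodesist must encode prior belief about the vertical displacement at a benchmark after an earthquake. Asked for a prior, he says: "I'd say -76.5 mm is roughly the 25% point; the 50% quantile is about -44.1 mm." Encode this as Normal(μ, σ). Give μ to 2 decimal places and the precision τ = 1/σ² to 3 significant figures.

The p-quantile of Normal(μ,σ) is μ + z_p·σ, with z_{0.25} = -0.6745 and z_{0.5} = 0.
Eliminate σ: μ = (z₂·x₁ − z₁·x₂)/(z₂ − z₁) = (0·-76.5 − (-0.6745)·-44.1)/0.6745 = -44.10.
Then σ = (x₂ − x₁)/(z₂ − z₁) = (-44.1 − -76.5)/0.6745 = 48.04.
Precision τ = 1/σ² = 1/48.04² = 0.000433.

μ = -44.10, τ = 0.000433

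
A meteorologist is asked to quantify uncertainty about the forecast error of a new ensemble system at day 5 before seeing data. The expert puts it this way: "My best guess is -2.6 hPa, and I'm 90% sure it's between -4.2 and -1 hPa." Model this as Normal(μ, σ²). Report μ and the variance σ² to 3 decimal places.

μ = -2.600, σ² = 0.946

A symmetric 90% interval runs μ ± z·σ with z = 1.645.
Half-width = 1.6, so σ = 1.6/1.645 = 0.9727 and σ² = 0.946.
μ is the stated best guess, -2.600.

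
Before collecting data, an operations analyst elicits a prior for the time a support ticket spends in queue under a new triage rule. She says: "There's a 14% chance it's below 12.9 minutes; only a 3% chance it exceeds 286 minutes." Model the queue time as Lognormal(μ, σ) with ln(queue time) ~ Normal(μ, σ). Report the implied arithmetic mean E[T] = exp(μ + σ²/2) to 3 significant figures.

E[T] ≈ 69.1 minutes

If T ~ Lognormal(μ,σ) then ln T ~ Normal(μ,σ), so the p-quantile of ln T is μ + z_p·σ.
ln(12.9) = 2.557 and ln(286) = 5.656; z_{0.14} = -1.08, z_{0.97} = 1.881.
σ = (5.656 − 2.557)/(1.881 − (-1.08)) = 1.046.
μ = 2.557 − (-1.08)·1.046 = 3.688.
E[T] = exp(μ + σ²/2) = exp(3.688 + 0.5476) = 69.1 minutes.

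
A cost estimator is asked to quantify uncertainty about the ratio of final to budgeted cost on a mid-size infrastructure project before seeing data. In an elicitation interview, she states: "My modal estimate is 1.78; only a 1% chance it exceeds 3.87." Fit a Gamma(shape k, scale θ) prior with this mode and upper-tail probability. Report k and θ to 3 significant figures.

k ≈ 9.01, θ ≈ 0.222

Gamma(k,θ) with k>1 has mode (k−1)θ, so θ = 1.78/(k−1).
Need P(X < 3.87) = 0.99 with θ tied to k this way. Start at k = 2, θ = 1.78: P(X<3.87) ≈ 0.639.
Too low — raise k to concentrate. Iterating converges to k ≈ 9.01.
Then θ = 1.78/(9.01−1) ≈ 0.222.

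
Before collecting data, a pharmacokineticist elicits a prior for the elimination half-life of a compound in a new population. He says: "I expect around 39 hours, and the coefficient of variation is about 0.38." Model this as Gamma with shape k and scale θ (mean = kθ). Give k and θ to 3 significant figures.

k ≈ 6.93, θ ≈ 5.63

For Gamma(k, scale θ): mean = kθ, variance = kθ², so CV = 1/√k.
CV = 0.38, hence k = 1/CV² = 6.93.
Then θ = mean/k = 39/6.93 = 5.63.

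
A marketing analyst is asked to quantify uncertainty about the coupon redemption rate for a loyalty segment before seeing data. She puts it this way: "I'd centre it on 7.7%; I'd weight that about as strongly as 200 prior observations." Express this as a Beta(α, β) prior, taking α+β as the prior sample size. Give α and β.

Under the effective-sample-size interpretation, Beta(α, β) has prior mean α/(α+β) and prior sample size α+β.
So α+β = 200 and α/(α+β) = 0.077, giving α = 0.077·200 = 15.4 and β = 200 − 15.4 = 184.6.

α = 15.4, β = 184.6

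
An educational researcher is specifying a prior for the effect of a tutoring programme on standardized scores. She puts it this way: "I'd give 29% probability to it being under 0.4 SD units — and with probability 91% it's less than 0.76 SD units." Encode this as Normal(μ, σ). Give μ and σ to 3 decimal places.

μ = 0.505, σ = 0.190

The p-quantile of Normal(μ,σ) is μ + z_p·σ, with z_{0.29} = -0.5534 and z_{0.91} = 1.341.
Eliminate σ: μ = (z₂·x₁ − z₁·x₂)/(z₂ − z₁) = (1.341·0.4 − (-0.5534)·0.76)/1.894 = 0.505.
Then σ = (x₂ − x₁)/(z₂ − z₁) = (0.76 − 0.4)/1.894 = 0.190.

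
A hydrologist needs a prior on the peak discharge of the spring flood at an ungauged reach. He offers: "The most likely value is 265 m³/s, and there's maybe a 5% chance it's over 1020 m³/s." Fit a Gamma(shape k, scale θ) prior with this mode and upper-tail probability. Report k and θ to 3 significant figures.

Gamma(k,θ) with k>1 has mode (k−1)θ, so θ = 265/(k−1).
Need P(X < 1020) = 0.95 with θ tied to k this way. Start at k = 2, θ = 265: P(X<1020) ≈ 0.897.
Too low — raise k to concentrate. Iterating converges to k ≈ 2.4.
Then θ = 265/(2.4−1) ≈ 190.

k ≈ 2.4, θ ≈ 190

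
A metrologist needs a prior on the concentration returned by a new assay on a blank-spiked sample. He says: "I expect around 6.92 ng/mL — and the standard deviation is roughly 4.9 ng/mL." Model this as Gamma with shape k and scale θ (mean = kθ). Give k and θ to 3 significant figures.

For Gamma(k, scale θ): mean = kθ, variance = kθ², so CV = 1/√k.
CV = SD/mean = 4.9/6.92 = 0.7081, hence k = 1/CV² = 1.99.
Then θ = mean/k = 6.92/1.99 = 3.47.

k ≈ 1.99, θ ≈ 3.47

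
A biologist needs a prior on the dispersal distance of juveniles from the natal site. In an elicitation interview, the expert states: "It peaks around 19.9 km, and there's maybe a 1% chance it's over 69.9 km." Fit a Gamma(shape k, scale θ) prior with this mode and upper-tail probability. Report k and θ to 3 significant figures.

k ≈ 3.74, θ ≈ 7.26

Gamma(k,θ) with k>1 has mode (k−1)θ, so θ = 19.9/(k−1).
Need P(X < 69.9) = 0.99 with θ tied to k this way. Start at k = 2, θ = 19.9: P(X<69.9) ≈ 0.865.
Too low — raise k to concentrate. Iterating converges to k ≈ 3.74.
Then θ = 19.9/(3.74−1) ≈ 7.26.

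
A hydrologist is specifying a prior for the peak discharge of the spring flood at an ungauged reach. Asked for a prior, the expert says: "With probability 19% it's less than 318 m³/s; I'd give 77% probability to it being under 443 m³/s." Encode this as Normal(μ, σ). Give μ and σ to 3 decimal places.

The p-quantile of Normal(μ,σ) is μ + z_p·σ, with z_{0.19} = -0.8779 and z_{0.77} = 0.7388.
Eliminate σ: μ = (z₂·x₁ − z₁·x₂)/(z₂ − z₁) = (0.7388·318 − (-0.8779)·443)/1.617 = 385.875.
Then σ = (x₂ − x₁)/(z₂ − z₁) = (443 − 318)/1.617 = 77.316.

μ = 385.875, σ = 77.316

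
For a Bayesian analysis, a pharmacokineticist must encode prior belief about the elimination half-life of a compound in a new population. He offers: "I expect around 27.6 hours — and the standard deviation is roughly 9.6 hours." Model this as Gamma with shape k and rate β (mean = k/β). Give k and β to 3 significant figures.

k ≈ 8.27, β ≈ 0.299

For Gamma(k, rate β): mean = k/β, variance = k/β², so CV = 1/√k.
CV = SD/mean = 9.6/27.6 = 0.3478, hence k = 1/CV² = 8.27.
Then β = k/mean = 8.27/27.6 = 0.299.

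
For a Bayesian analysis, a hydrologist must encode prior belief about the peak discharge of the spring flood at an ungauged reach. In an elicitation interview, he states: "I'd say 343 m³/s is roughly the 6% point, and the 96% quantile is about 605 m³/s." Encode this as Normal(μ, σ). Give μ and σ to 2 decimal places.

μ = 466.24, σ = 79.26

The p-quantile of Normal(μ,σ) is μ + z_p·σ, with z_{0.06} = -1.555 and z_{0.96} = 1.751.
Eliminate σ: μ = (z₂·x₁ − z₁·x₂)/(z₂ − z₁) = (1.751·343 − (-1.555)·605)/3.305 = 466.24.
Then σ = (x₂ − x₁)/(z₂ − z₁) = (605 − 343)/3.305 = 79.26.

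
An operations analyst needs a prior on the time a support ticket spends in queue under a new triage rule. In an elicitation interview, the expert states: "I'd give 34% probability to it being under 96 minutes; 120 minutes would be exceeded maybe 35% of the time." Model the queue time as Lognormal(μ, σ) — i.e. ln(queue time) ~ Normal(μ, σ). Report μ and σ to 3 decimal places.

If T ~ Lognormal(μ,σ) then ln T ~ Normal(μ,σ), so the p-quantile of ln T is μ + z_p·σ.
ln(96) = 4.564 and ln(120) = 4.787; z_{0.34} = -0.4125, z_{0.65} = 0.3853.
σ = (4.787 − 4.564)/(0.3853 − (-0.4125)) = 0.280.
μ = 4.564 − (-0.4125)·0.280 = 4.680.

μ ≈ 4.680, σ ≈ 0.280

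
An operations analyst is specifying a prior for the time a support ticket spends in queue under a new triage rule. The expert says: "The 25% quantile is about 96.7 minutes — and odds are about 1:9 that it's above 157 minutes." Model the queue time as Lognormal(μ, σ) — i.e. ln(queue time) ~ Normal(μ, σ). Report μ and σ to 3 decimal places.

μ ≈ 4.739, σ ≈ 0.248

If T ~ Lognormal(μ,σ) then ln T ~ Normal(μ,σ), so the p-quantile of ln T is μ + z_p·σ.
ln(96.7) = 4.572 and ln(157) = 5.056; z_{0.25} = -0.6745, z_{0.9} = 1.282.
σ = (5.056 − 4.572)/(1.282 − (-0.6745)) = 0.248.
μ = 4.572 − (-0.6745)·0.248 = 4.739.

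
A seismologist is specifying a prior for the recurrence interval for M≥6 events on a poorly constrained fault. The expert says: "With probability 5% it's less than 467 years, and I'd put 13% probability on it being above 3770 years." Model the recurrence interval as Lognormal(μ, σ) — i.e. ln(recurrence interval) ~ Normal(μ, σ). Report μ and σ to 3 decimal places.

If T ~ Lognormal(μ,σ) then ln T ~ Normal(μ,σ), so the p-quantile of ln T is μ + z_p·σ.
ln(467) = 6.146 and ln(3770) = 8.235; z_{0.05} = -1.645, z_{0.87} = 1.126.
σ = (8.235 − 6.146)/(1.126 − (-1.645)) = 0.754.
μ = 6.146 − (-1.645)·0.754 = 7.386.

μ ≈ 7.386, σ ≈ 0.754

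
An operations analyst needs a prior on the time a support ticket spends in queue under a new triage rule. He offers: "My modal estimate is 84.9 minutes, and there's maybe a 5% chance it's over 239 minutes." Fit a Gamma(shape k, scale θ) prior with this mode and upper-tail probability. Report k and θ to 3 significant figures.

Gamma(k,θ) with k>1 has mode (k−1)θ, so θ = 84.9/(k−1).
Need P(X < 239) = 0.95 with θ tied to k this way. Start at k = 2, θ = 84.9: P(X<239) ≈ 0.771.
Too low — raise k to concentrate. Iterating converges to k ≈ 3.5.
Then θ = 84.9/(3.5−1) ≈ 34.

k ≈ 3.5, θ ≈ 34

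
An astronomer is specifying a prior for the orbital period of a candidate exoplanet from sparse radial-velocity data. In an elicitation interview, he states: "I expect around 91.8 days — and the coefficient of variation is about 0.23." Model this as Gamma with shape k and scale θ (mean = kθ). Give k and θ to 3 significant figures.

For Gamma(k, scale θ): mean = kθ, variance = kθ², so CV = 1/√k.
CV = 0.23, hence k = 1/CV² = 18.9.
Then θ = mean/k = 91.8/18.9 = 4.86.

k ≈ 18.9, θ ≈ 4.86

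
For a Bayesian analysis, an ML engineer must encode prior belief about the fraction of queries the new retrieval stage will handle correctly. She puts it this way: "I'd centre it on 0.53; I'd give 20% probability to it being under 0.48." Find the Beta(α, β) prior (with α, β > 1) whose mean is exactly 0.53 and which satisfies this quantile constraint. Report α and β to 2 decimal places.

α ≈ 37.36, β ≈ 33.13

With mean 0.53 fixed, write α = 0.53s, β = 0.47s where s = α+β.
Need P(θ < 0.48) = 0.2 under Beta(0.53s, 0.47s). Normal approximation: (q−m)/√(m(1−m)/s) ≈ z_{0.2} = -0.842, so s ≈ 0.53·0.47·(-0.842)²/(0.48−0.53)² = 70.6.
At s = 70.6: P(θ<0.48) ≈ 0.200. Adjusting to match 0.2 gives s ≈ 70.49.
So α = 0.53·70.49 ≈ 37.36, β = 0.47·70.49 ≈ 33.13.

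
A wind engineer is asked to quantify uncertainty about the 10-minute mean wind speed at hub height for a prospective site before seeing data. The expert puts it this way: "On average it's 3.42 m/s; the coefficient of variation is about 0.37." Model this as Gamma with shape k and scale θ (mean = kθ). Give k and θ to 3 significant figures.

k ≈ 7.3, θ ≈ 0.468

For Gamma(k, scale θ): mean = kθ, variance = kθ², so CV = 1/√k.
CV = 0.37, hence k = 1/CV² = 7.3.
Then θ = mean/k = 3.42/7.3 = 0.468.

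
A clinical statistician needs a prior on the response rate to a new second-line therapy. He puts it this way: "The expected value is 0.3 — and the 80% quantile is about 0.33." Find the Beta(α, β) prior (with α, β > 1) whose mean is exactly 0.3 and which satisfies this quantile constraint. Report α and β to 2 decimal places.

α ≈ 48.77, β ≈ 113.80

With mean 0.3 fixed, write α = 0.3s, β = 0.7s where s = α+β.
Need P(θ < 0.33) = 0.8 under Beta(0.3s, 0.7s). Normal approximation: (q−m)/√(m(1−m)/s) ≈ z_{0.8} = 0.842, so s ≈ 0.3·0.7·(0.842)²/(0.33−0.3)² = 165.3.
At s = 165.3: P(θ<0.33) ≈ 0.802. Adjusting to match 0.8 gives s ≈ 162.57.
So α = 0.3·162.57 ≈ 48.77, β = 0.7·162.57 ≈ 113.80.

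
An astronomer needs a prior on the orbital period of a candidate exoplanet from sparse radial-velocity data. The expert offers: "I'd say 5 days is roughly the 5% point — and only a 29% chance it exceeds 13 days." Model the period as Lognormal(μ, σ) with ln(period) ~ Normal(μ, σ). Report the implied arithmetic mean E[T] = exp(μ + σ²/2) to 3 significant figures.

If T ~ Lognormal(μ,σ) then ln T ~ Normal(μ,σ), so the p-quantile of ln T is μ + z_p·σ.
ln(5) = 1.609 and ln(13) = 2.565; z_{0.05} = -1.645, z_{0.71} = 0.5534.
σ = (2.565 − 1.609)/(0.5534 − (-1.645)) = 0.435.
μ = 1.609 − (-1.645)·0.435 = 2.324.
E[T] = exp(μ + σ²/2) = exp(2.324 + 0.0945) = 11.2 days.

E[T] ≈ 11.2 days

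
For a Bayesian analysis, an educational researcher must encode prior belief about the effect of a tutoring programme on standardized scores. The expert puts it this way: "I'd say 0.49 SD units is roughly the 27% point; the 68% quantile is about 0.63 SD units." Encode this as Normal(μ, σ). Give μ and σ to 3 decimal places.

For Normal(μ,σ), the p-quantile is μ + z_p·σ. Here z_{0.27} = -0.6128, z_{0.68} = 0.4677.
So 0.49 = μ − 0.6128σ and 0.63 = μ + 0.4677σ.
Subtracting: σ = (0.63 − 0.49)/(0.4677 − (-0.6128)) = 0.130.
Then μ = 0.49 − (-0.6128)·0.130 = 0.569.

μ = 0.569, σ = 0.130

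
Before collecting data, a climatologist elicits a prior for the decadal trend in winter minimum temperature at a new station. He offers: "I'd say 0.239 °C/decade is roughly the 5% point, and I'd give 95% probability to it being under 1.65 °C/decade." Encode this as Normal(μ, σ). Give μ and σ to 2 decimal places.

μ = 0.94, σ = 0.43

The p-quantile of Normal(μ,σ) is μ + z_p·σ, with z_{0.05} = -1.645 and z_{0.95} = 1.645.
Eliminate σ: μ = (z₂·x₁ − z₁·x₂)/(z₂ − z₁) = (1.645·0.239 − (-1.645)·1.65)/3.29 = 0.94.
Then σ = (x₂ − x₁)/(z₂ − z₁) = (1.65 − 0.239)/3.29 = 0.43.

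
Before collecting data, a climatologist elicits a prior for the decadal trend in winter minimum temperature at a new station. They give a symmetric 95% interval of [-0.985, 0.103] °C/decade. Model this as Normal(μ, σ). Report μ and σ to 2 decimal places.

μ = -0.44, σ = 0.28

A symmetric 95% interval runs μ ± z·σ with z = 1.96.
Half-width = 0.544, so σ = 0.544/1.96 = 0.28.
μ is the interval midpoint, -0.44.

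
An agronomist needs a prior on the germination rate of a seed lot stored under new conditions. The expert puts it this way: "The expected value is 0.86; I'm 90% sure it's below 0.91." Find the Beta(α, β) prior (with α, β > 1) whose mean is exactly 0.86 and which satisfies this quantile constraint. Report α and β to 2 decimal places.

α ≈ 60.96, β ≈ 9.92

With mean 0.86 fixed, write α = 0.86s, β = 0.14s where s = α+β.
Need P(θ < 0.91) = 0.9 under Beta(0.86s, 0.14s). Normal approximation: (q−m)/√(m(1−m)/s) ≈ z_{0.9} = 1.28, so s ≈ 0.86·0.14·(1.28)²/(0.91−0.86)² = 79.1.
At s = 79.1: P(θ<0.91) ≈ 0.914. Adjusting to match 0.9 gives s ≈ 70.89.
So α = 0.86·70.89 ≈ 60.96, β = 0.14·70.89 ≈ 9.92.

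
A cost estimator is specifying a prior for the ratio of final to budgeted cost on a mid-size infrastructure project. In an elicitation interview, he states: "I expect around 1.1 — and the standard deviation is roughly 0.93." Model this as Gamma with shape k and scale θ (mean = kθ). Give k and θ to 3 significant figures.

For Gamma(k, scale θ): mean = kθ, variance = kθ², so CV = 1/√k.
CV = SD/mean = 0.93/1.1 = 0.8455, hence k = 1/CV² = 1.4.
Then θ = mean/k = 1.1/1.4 = 0.786.

k ≈ 1.4, θ ≈ 0.786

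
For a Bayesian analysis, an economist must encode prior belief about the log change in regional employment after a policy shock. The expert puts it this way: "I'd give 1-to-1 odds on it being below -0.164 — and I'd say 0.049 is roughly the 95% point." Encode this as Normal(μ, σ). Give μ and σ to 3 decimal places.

μ = -0.164, σ = 0.129

The p-quantile of Normal(μ,σ) is μ + z_p·σ, with z_{0.5} = 0 and z_{0.95} = 1.645.
Eliminate σ: μ = (z₂·x₁ − z₁·x₂)/(z₂ − z₁) = (1.645·-0.164 − (0)·0.049)/1.645 = -0.164.
Then σ = (x₂ − x₁)/(z₂ − z₁) = (0.049 − -0.164)/1.645 = 0.129.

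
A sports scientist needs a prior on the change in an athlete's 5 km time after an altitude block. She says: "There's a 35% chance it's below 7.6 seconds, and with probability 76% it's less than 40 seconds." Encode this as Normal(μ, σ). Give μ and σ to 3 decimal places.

μ = 19.037, σ = 29.681

The p-quantile of Normal(μ,σ) is μ + z_p·σ, with z_{0.35} = -0.3853 and z_{0.76} = 0.7063.
Eliminate σ: μ = (z₂·x₁ − z₁·x₂)/(z₂ − z₁) = (0.7063·7.6 − (-0.3853)·40)/1.092 = 19.037.
Then σ = (x₂ − x₁)/(z₂ − z₁) = (40 − 7.6)/1.092 = 29.681.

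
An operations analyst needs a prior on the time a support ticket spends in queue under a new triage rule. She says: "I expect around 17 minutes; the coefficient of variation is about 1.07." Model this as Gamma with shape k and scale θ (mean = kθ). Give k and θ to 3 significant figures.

k ≈ 0.873, θ ≈ 19.5

For Gamma(k, scale θ): mean = kθ, variance = kθ², so CV = 1/√k.
CV = 1.07, hence k = 1/CV² = 0.873.
Then θ = mean/k = 17/0.873 = 19.5.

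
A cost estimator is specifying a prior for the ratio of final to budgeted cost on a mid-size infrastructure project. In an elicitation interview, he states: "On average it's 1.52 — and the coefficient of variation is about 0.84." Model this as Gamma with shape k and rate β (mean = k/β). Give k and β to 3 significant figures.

k ≈ 1.42, β ≈ 0.932

For Gamma(k, rate β): mean = k/β, variance = k/β², so CV = 1/√k.
CV = 0.84, hence k = 1/CV² = 1.42.
Then β = k/mean = 1.42/1.52 = 0.932.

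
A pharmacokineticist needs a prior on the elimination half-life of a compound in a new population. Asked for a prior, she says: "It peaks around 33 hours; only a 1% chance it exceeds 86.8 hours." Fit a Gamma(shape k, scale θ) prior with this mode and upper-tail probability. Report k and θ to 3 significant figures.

k ≈ 5.96, θ ≈ 6.65

Gamma(k,θ) with k>1 has mode (k−1)θ, so θ = 33/(k−1).
Need P(X < 86.8) = 0.99 with θ tied to k this way. Start at k = 2, θ = 33: P(X<86.8) ≈ 0.738.
Too low — raise k to concentrate. Iterating converges to k ≈ 5.96.
Then θ = 33/(5.96−1) ≈ 6.65.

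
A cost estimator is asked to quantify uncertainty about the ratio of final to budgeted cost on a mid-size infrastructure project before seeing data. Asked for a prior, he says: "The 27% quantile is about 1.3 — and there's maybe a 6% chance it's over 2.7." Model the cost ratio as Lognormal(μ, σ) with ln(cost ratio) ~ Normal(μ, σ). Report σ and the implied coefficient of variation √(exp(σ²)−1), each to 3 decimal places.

σ ≈ 0.337, CV ≈ 0.347

If T ~ Lognormal(μ,σ) then ln T ~ Normal(μ,σ), so the p-quantile of ln T is μ + z_p·σ.
ln(1.3) = 0.2624 and ln(2.7) = 0.9933; z_{0.27} = -0.6128, z_{0.94} = 1.555.
σ = (0.9933 − 0.2624)/(1.555 − (-0.6128)) = 0.337.
μ = 0.2624 − (-0.6128)·0.337 = 0.469.
CV = √(exp(σ²)−1) = √(exp(0.1137)−1) = 0.347.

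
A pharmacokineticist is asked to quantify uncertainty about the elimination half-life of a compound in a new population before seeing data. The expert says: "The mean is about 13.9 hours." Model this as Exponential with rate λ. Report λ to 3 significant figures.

λ ≈ 0.0719

Exponential mean = 1/λ, so λ = 1/13.9 = 0.0719.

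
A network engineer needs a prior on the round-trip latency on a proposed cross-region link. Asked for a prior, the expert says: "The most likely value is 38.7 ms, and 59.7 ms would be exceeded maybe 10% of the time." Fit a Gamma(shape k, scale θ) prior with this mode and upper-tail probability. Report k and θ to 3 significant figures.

k ≈ 10.9, θ ≈ 3.89

Gamma(k,θ) with k>1 has mode (k−1)θ, so θ = 38.7/(k−1).
Need P(X < 59.7) = 0.9 with θ tied to k this way. Start at k = 2, θ = 38.7: P(X<59.7) ≈ 0.456.
Too low — raise k to concentrate. Iterating converges to k ≈ 10.9.
Then θ = 38.7/(10.9−1) ≈ 3.89.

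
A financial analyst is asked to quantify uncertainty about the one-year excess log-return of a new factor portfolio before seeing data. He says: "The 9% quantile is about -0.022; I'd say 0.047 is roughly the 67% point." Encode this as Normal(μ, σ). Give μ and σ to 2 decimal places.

μ = 0.03, σ = 0.04

The p-quantile of Normal(μ,σ) is μ + z_p·σ, with z_{0.09} = -1.341 and z_{0.67} = 0.4399.
Eliminate σ: μ = (z₂·x₁ − z₁·x₂)/(z₂ − z₁) = (0.4399·-0.022 − (-1.341)·0.047)/1.781 = 0.03.
Then σ = (x₂ − x₁)/(z₂ − z₁) = (0.047 − -0.022)/1.781 = 0.04.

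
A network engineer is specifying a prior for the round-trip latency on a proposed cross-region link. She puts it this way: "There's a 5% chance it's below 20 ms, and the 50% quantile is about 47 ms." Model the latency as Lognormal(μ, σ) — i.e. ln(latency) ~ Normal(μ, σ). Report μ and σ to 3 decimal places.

If T ~ Lognormal(μ,σ) then ln T ~ Normal(μ,σ), so the p-quantile of ln T is μ + z_p·σ.
ln(20) = 2.996 and ln(47) = 3.85; z_{0.05} = -1.645, z_{0.5} = 0.
σ = (3.85 − 2.996)/(0 − (-1.645)) = 0.519.
μ = 2.996 − (-1.645)·0.519 = 3.850.

μ ≈ 3.850, σ ≈ 0.519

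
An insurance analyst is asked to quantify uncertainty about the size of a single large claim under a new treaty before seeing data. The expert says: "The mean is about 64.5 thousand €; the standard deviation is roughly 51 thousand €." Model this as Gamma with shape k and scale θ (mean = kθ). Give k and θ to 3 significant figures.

k ≈ 1.6, θ ≈ 40.3

For Gamma(k, scale θ): mean = kθ, variance = kθ², so CV = 1/√k.
CV = SD/mean = 51/64.5 = 0.7907, hence k = 1/CV² = 1.6.
Then θ = mean/k = 64.5/1.6 = 40.3.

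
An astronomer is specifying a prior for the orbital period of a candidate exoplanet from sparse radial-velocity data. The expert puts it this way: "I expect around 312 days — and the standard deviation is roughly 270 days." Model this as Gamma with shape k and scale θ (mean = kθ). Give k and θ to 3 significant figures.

k ≈ 1.34, θ ≈ 234

For Gamma(k, scale θ): mean = kθ, variance = kθ², so CV = 1/√k.
CV = SD/mean = 270/312 = 0.8654, hence k = 1/CV² = 1.34.
Then θ = mean/k = 312/1.34 = 234.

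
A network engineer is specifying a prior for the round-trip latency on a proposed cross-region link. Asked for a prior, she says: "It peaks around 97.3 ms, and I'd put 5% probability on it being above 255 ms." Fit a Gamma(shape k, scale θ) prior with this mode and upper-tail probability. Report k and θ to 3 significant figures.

k ≈ 3.91, θ ≈ 33.4

Gamma(k,θ) with k>1 has mode (k−1)θ, so θ = 97.3/(k−1).
Need P(X < 255) = 0.95 with θ tied to k this way. Start at k = 2, θ = 97.3: P(X<255) ≈ 0.737.
Too low — raise k to concentrate. Iterating converges to k ≈ 3.91.
Then θ = 97.3/(3.91−1) ≈ 33.4.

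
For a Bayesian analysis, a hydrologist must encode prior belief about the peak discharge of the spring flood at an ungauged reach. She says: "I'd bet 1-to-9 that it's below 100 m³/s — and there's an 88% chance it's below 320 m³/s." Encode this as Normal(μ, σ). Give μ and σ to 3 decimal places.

μ = 214.772, σ = 89.557

For Normal(μ,σ), the p-quantile is μ + z_p·σ. Here z_{0.1} = -1.282, z_{0.88} = 1.175.
So 100 = μ − 1.282σ and 320 = μ + 1.175σ.
Subtracting: σ = (320 − 100)/(1.175 − (-1.282)) = 89.557.
Then μ = 100 − (-1.282)·89.557 = 214.772.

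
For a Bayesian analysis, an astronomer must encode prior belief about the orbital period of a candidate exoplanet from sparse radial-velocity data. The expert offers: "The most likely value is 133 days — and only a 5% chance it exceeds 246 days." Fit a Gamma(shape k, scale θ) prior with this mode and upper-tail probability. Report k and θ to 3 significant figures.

Gamma(k,θ) with k>1 has mode (k−1)θ, so θ = 133/(k−1).
Need P(X < 246) = 0.95 with θ tied to k this way. Start at k = 2, θ = 133: P(X<246) ≈ 0.552.
Too low — raise k to concentrate. Iterating converges to k ≈ 8.36.
Then θ = 133/(8.36−1) ≈ 18.1.

k ≈ 8.36, θ ≈ 18.1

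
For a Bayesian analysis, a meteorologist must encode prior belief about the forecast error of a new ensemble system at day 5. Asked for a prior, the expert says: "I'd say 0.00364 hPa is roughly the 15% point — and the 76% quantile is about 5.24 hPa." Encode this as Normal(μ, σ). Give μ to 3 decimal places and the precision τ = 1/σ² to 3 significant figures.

μ = 3.118, τ = 0.111

For Normal(μ,σ), the p-quantile is μ + z_p·σ. Here z_{0.15} = -1.036, z_{0.76} = 0.7063.
So 0.00364 = μ − 1.036σ and 5.24 = μ + 0.7063σ.
Subtracting: σ = (5.24 − 0.00364)/(0.7063 − (-1.036)) = 3.005.
Then μ = 0.00364 − (-1.036)·3.005 = 3.118.
Precision τ = 1/σ² = 1/3.005² = 0.111.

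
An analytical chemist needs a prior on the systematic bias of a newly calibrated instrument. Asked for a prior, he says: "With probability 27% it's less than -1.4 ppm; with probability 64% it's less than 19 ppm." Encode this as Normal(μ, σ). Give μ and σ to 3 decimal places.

For Normal(μ,σ), the p-quantile is μ + z_p·σ. Here z_{0.27} = -0.6128, z_{0.64} = 0.3585.
So -1.4 = μ − 0.6128σ and 19 = μ + 0.3585σ.
Subtracting: σ = (19 − -1.4)/(0.3585 − (-0.6128)) = 21.003.
Then μ = -1.4 − (-0.6128)·21.003 = 11.471.

μ = 11.471, σ = 21.003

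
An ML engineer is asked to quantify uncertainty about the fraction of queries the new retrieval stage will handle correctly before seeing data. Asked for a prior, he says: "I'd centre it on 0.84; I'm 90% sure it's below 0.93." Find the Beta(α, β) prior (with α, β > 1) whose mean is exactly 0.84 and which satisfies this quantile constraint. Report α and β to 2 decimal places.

With mean 0.84 fixed, write α = 0.84s, β = 0.16s where s = α+β.
Need P(θ < 0.93) = 0.9 under Beta(0.84s, 0.16s). Normal approximation: (q−m)/√(m(1−m)/s) ≈ z_{0.9} = 1.28, so s ≈ 0.84·0.16·(1.28)²/(0.93−0.84)² = 27.3.
At s = 27.3: P(θ<0.93) ≈ 0.928. Adjusting to match 0.9 gives s ≈ 22.02.
So α = 0.84·22.02 ≈ 18.50, β = 0.16·22.02 ≈ 3.52.

α ≈ 18.50, β ≈ 3.52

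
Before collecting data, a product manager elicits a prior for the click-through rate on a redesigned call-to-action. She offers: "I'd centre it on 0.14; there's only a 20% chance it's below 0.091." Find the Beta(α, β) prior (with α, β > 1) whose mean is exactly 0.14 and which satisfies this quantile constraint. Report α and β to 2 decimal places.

With mean 0.14 fixed, write α = 0.14s, β = 0.86s where s = α+β.
Need P(θ < 0.091) = 0.2 under Beta(0.14s, 0.86s). Normal approximation: (q−m)/√(m(1−m)/s) ≈ z_{0.2} = -0.842, so s ≈ 0.14·0.86·(-0.842)²/(0.091−0.14)² = 35.5.
At s = 35.5: P(θ<0.091) ≈ 0.206. Adjusting to match 0.2 gives s ≈ 36.84.
So α = 0.14·36.84 ≈ 5.16, β = 0.86·36.84 ≈ 31.68.

α ≈ 5.16, β ≈ 31.68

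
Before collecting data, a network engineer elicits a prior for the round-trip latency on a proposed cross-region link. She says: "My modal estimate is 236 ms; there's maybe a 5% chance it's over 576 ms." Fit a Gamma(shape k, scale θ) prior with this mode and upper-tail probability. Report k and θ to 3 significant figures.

Gamma(k,θ) with k>1 has mode (k−1)θ, so θ = 236/(k−1).
Need P(X < 576) = 0.95 with θ tied to k this way. Start at k = 2, θ = 236: P(X<576) ≈ 0.700.
Too low — raise k to concentrate. Iterating converges to k ≈ 4.42.
Then θ = 236/(4.42−1) ≈ 69.

k ≈ 4.42, θ ≈ 69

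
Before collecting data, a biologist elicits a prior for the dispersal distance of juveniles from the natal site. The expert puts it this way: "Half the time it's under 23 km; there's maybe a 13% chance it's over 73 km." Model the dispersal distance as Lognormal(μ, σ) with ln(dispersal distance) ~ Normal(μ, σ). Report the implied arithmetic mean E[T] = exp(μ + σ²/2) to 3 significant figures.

If T ~ Lognormal(μ,σ) then ln T ~ Normal(μ,σ), so the p-quantile of ln T is μ + z_p·σ.
ln(23) = 3.135 and ln(73) = 4.29; z_{0.5} = 0, z_{0.87} = 1.126.
σ = (4.29 − 3.135)/(1.126 − (0)) = 1.025.
μ = 3.135 − (0)·1.025 = 3.135.
E[T] = exp(μ + σ²/2) = exp(3.135 + 0.5257) = 38.9 km.

E[T] ≈ 38.9 km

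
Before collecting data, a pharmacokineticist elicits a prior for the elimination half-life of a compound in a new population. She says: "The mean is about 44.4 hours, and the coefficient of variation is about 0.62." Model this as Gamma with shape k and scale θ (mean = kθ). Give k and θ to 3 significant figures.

k ≈ 2.6, θ ≈ 17.1

For Gamma(k, scale θ): mean = kθ, variance = kθ², so CV = 1/√k.
CV = 0.62, hence k = 1/CV² = 2.6.
Then θ = mean/k = 44.4/2.6 = 17.1.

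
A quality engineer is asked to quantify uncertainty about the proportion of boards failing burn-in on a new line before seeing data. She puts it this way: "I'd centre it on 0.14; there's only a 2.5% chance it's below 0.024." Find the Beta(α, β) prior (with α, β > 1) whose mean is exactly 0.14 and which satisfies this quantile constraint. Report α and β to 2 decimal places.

α ≈ 2.38, β ≈ 14.64

With mean 0.14 fixed, write α = 0.14s, β = 0.86s where s = α+β.
Need P(θ < 0.024) = 0.025 under Beta(0.14s, 0.86s). Normal approximation: (q−m)/√(m(1−m)/s) ≈ z_{0.025} = -1.96, so s ≈ 0.14·0.86·(-1.96)²/(0.024−0.14)² = 34.4.
At s = 34.4: P(θ<0.024) ≈ 0.002. Adjusting to match 0.025 gives s ≈ 17.02.
So α = 0.14·17.02 ≈ 2.38, β = 0.86·17.02 ≈ 14.64.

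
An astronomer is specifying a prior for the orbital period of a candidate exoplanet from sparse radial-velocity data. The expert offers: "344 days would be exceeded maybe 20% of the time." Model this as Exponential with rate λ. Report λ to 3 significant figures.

λ ≈ 0.00468

P(T > 344.0) = e^(−λ·344.0) = 0.2, so λ = −ln(0.2)/344.0 = 0.00468.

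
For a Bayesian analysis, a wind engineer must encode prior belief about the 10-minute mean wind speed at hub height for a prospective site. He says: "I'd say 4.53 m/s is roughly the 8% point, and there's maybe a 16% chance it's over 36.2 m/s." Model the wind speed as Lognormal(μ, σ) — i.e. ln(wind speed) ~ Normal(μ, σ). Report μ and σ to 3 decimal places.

μ ≈ 2.728, σ ≈ 0.866

If T ~ Lognormal(μ,σ) then ln T ~ Normal(μ,σ), so the p-quantile of ln T is μ + z_p·σ.
ln(4.53) = 1.511 and ln(36.2) = 3.589; z_{0.08} = -1.405, z_{0.84} = 0.9945.
σ = (3.589 − 1.511)/(0.9945 − (-1.405)) = 0.866.
μ = 1.511 − (-1.405)·0.866 = 2.728.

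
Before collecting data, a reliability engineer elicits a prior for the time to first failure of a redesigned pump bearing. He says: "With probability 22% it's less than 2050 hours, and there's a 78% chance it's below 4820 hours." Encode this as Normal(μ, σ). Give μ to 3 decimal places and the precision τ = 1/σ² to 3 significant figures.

For Normal(μ,σ), the p-quantile is μ + z_p·σ. Here z_{0.22} = -0.7722, z_{0.78} = 0.7722.
So 2050 = μ − 0.7722σ and 4820 = μ + 0.7722σ.
Subtracting: σ = (4820 − 2050)/(0.7722 − (-0.7722)) = 1793.593.
Then μ = 2050 − (-0.7722)·1793.593 = 3435.000.
Precision τ = 1/σ² = 1/1794² = 3.11e-07.

μ = 3435.000, τ = 3.11e-07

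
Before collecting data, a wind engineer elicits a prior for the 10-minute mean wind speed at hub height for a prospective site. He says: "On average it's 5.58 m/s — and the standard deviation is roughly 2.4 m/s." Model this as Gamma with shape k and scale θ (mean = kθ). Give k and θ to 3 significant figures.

k ≈ 5.41, θ ≈ 1.03

For Gamma(k, scale θ): mean = kθ, variance = kθ², so CV = 1/√k.
CV = SD/mean = 2.4/5.58 = 0.4301, hence k = 1/CV² = 5.41.
Then θ = mean/k = 5.58/5.41 = 1.03.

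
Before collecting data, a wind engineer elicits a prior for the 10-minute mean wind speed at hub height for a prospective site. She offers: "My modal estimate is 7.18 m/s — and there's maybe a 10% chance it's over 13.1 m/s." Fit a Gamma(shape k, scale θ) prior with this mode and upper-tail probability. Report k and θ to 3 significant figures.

k ≈ 6.27, θ ≈ 1.36

Gamma(k,θ) with k>1 has mode (k−1)θ, so θ = 7.18/(k−1).
Need P(X < 13.1) = 0.9 with θ tied to k this way. Start at k = 2, θ = 7.18: P(X<13.1) ≈ 0.544.
Too low — raise k to concentrate. Iterating converges to k ≈ 6.27.
Then θ = 7.18/(6.27−1) ≈ 1.36.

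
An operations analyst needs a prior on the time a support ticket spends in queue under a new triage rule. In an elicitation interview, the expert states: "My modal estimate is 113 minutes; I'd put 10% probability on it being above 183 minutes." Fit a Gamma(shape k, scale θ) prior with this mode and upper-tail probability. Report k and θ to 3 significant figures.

k ≈ 9.1, θ ≈ 14

Gamma(k,θ) with k>1 has mode (k−1)θ, so θ = 113/(k−1).
Need P(X < 183) = 0.9 with θ tied to k this way. Start at k = 2, θ = 113: P(X<183) ≈ 0.481.
Too low — raise k to concentrate. Iterating converges to k ≈ 9.1.
Then θ = 113/(9.1−1) ≈ 14.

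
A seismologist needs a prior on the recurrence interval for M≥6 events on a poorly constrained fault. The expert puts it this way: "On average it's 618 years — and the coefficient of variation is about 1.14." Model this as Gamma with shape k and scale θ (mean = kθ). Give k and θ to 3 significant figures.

For Gamma(k, scale θ): mean = kθ, variance = kθ², so CV = 1/√k.
CV = 1.14, hence k = 1/CV² = 0.769.
Then θ = mean/k = 618/0.769 = 803.

k ≈ 0.769, θ ≈ 803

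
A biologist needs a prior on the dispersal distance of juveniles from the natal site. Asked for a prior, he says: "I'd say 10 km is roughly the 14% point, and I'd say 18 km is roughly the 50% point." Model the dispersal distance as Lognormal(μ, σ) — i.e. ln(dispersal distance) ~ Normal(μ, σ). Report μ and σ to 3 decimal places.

μ ≈ 2.890, σ ≈ 0.544

If T ~ Lognormal(μ,σ) then ln T ~ Normal(μ,σ), so the p-quantile of ln T is μ + z_p·σ.
ln(10) = 2.303 and ln(18) = 2.89; z_{0.14} = -1.08, z_{0.5} = 0.
σ = (2.89 − 2.303)/(0 − (-1.08)) = 0.544.
μ = 2.303 − (-1.08)·0.544 = 2.890.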